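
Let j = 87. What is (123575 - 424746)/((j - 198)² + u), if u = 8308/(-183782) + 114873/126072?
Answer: -89462321605128/3660188848373 ≈ -24.442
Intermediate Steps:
u = 3344030585/3861627384 (u = 8308*(-1/183782) + 114873*(1/126072) = -4154/91891 + 38291/42024 = 3344030585/3861627384 ≈ 0.86596)
(123575 - 424746)/((j - 198)² + u) = (123575 - 424746)/((87 - 198)² + 3344030585/3861627384) = -301171/((-111)² + 3344030585/3861627384) = -301171/(12321 + 3344030585/3861627384) = -301171/47582455028849/3861627384 = -301171*3861627384/47582455028849 = -89462321605128/3660188848373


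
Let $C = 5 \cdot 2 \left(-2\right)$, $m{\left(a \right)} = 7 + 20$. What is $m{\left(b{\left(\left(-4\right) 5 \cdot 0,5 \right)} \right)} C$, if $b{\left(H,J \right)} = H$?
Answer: $-540$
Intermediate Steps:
$m{\left(a \right)} = 27$
$C = -20$ ($C = 10 \left(-2\right) = -20$)
$m{\left(b{\left(\left(-4\right) 5 \cdot 0,5 \right)} \right)} C = 27 \left(-20\right) = -540$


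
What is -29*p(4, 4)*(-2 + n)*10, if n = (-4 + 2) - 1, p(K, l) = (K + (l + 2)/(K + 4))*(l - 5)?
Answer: -13775/2 ≈ -6887.5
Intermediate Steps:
p(K, l) = (-5 + l)*(K + (2 + l)/(4 + K)) (p(K, l) = (K + (2 + l)/(4 + K))*(-5 + l) = (-5 + l)*(K + (2 + l)/(4 + K)))
n = -3 (n = -2 - 1 = -3)
-29*p(4, 4)*(-2 + n)*10 = -29*(-10 + 4² - 20*4 - 5*4² - 3*4 + 4*4² + 4*4*4)/(4 + 4)*(-2 - 3)*10 = -29*(-10 + 16 - 80 - 5*16 - 12 + 4*16 + 64)/8*(-5)*10 = -29*(-10 + 16 - 80 - 80 - 12 + 64 + 64)/8*(-5)*10 = -29*(⅛)*(-38)*(-5)*10 = -(-551)*(-5)/4*10 = -29*95/4*10 = -2755/4*10 = -13775/2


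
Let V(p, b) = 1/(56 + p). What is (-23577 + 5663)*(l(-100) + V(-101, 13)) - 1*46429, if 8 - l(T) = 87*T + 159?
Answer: -6893676761/45 ≈ -1.5319e+8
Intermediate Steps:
l(T) = -151 - 87*T (l(T) = 8 - (87*T + 159) = 8 - (159 + 87*T) = 8 + (-159 - 87*T) = -151 - 87*T)
(-23577 + 5663)*(l(-100) + V(-101, 13)) - 1*46429 = (-23577 + 5663)*((-151 - 87*(-100)) + 1/(56 - 101)) - 1*46429 = -17914*((-151 + 8700) + 1/(-45)) - 46429 = -17914*(8549 - 1/45) - 46429 = -17914*384704/45 - 46429 = -6891587456/45 - 46429 = -6893676761/45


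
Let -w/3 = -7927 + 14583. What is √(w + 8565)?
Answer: 3*I*√1267 ≈ 106.78*I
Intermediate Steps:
w = -19968 (w = -3*(-7927 + 14583) = -3*6656 = -19968)
√(w + 8565) = √(-19968 + 8565) = √(-11403) = 3*I*√1267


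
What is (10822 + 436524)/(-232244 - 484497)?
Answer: -447346/716741 ≈ -0.62414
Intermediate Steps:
(10822 + 436524)/(-232244 - 484497) = 447346/(-716741) = 447346*(-1/716741) = -447346/716741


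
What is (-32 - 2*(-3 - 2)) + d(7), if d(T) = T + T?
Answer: -8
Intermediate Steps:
d(T) = 2*T
(-32 - 2*(-3 - 2)) + d(7) = (-32 - 2*(-3 - 2)) + 2*7 = (-32 - 2*(-5)) + 14 = (-32 + 10) + 14 = -22 + 14 = -8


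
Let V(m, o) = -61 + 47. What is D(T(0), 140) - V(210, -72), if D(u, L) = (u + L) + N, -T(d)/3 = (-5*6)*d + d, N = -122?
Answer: 32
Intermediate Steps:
T(d) = 87*d (T(d) = -3*((-5*6)*d + d) = -3*(-30*d + d) = -(-87)*d = 87*d)
D(u, L) = -122 + L + u (D(u, L) = (u + L) - 122 = (L + u) - 122 = -122 + L + u)
V(m, o) = -14
D(T(0), 140) - V(210, -72) = (-122 + 140 + 87*0) - 1*(-14) = (-122 + 140 + 0) + 14 = 18 + 14 = 32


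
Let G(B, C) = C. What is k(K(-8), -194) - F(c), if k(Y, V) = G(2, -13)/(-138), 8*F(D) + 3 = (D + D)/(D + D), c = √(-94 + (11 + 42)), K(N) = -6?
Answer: 95/276 ≈ 0.34420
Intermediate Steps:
c = I*√41 (c = √(-94 + 53) = √(-41) = I*√41 ≈ 6.4031*I)
F(D) = -¼ (F(D) = -3/8 + ((D + D)/(D + D))/8 = -3/8 + ((2*D)/((2*D)))/8 = -3/8 + ((2*D)*(1/(2*D)))/8 = -3/8 + (⅛)*1 = -3/8 + ⅛ = -¼)
k(Y, V) = 13/138 (k(Y, V) = -13/(-138) = -13*(-1/138) = 13/138)
k(K(-8), -194) - F(c) = 13/138 - 1*(-¼) = 13/138 + ¼ = 95/276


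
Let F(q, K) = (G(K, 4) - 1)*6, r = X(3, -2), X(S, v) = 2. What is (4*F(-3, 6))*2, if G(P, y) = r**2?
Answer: 144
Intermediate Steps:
r = 2
G(P, y) = 4 (G(P, y) = 2**2 = 4)
F(q, K) = 18 (F(q, K) = (4 - 1)*6 = 3*6 = 18)
(4*F(-3, 6))*2 = (4*18)*2 = 72*2 = 144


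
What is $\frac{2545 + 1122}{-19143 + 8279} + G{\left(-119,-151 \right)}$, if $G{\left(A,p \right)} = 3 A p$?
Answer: $\frac{585641981}{10864} \approx 53907.0$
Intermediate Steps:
$G{\left(A,p \right)} = 3 A p$
$\frac{2545 + 1122}{-19143 + 8279} + G{\left(-119,-151 \right)} = \frac{2545 + 1122}{-19143 + 8279} + 3 \left(-119\right) \left(-151\right) = \frac{3667}{-10864} + 53907 = 3667 \left(- \frac{1}{10864}\right) + 53907 = - \frac{3667}{10864} + 53907 = \frac{585641981}{10864}$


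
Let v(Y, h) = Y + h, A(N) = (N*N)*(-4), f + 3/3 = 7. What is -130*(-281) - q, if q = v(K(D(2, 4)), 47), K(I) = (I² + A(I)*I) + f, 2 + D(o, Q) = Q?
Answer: 36505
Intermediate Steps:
f = 6 (f = -1 + 7 = 6)
D(o, Q) = -2 + Q
A(N) = -4*N² (A(N) = N²*(-4) = -4*N²)
K(I) = 6 + I² - 4*I³ (K(I) = (I² + (-4*I²)*I) + 6 = (I² - 4*I³) + 6 = 6 + I² - 4*I³)
q = 25 (q = (6 + (-2 + 4)² - 4*(-2 + 4)³) + 47 = (6 + 2² - 4*2³) + 47 = (6 + 4 - 4*8) + 47 = (6 + 4 - 32) + 47 = -22 + 47 = 25)
-130*(-281) - q = -130*(-281) - 1*25 = 36530 - 25 = 36505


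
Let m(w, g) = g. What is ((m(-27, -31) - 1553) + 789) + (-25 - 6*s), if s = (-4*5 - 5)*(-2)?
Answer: -1120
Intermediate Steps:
s = 50 (s = (-20 - 5)*(-2) = -25*(-2) = 50)
((m(-27, -31) - 1553) + 789) + (-25 - 6*s) = ((-31 - 1553) + 789) + (-25 - 6*50) = (-1584 + 789) + (-25 - 300) = -795 - 325 = -1120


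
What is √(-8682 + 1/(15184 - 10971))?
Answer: I*√154100017445/4213 ≈ 93.177*I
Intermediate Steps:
√(-8682 + 1/(15184 - 10971)) = √(-8682 + 1/4213) = √(-36577265/4213) = I*√154100017445/4213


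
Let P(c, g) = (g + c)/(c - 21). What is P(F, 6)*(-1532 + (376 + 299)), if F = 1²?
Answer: 5999/20 ≈ 299.95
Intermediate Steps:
F = 1
P(c, g) = (c + g)/(-21 + c)
P(F, 6)*(-1532 + (376 + 299)) = ((1 + 6)/(-21 + 1))*(-1532 + (376 + 299)) = (7/(-20))*(-1532 + 675) = -1/20*7*(-857) = -7/20*(-857) = 5999/20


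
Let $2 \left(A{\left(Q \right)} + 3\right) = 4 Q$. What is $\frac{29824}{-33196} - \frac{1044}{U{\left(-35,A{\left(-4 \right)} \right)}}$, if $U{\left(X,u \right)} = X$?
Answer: $\frac{8403196}{290465} \approx 28.93$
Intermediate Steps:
$A{\left(Q \right)} = -3 + 2 Q$ ($A{\left(Q \right)} = -3 + \frac{4 Q}{2} = -3 + 2 Q$)
$\frac{29824}{-33196} - \frac{1044}{U{\left(-35,A{\left(-4 \right)} \right)}} = \frac{29824}{-33196} - \frac{1044}{-35} = 29824 \left(- \frac{1}{33196}\right) - - \frac{1044}{35} = - \frac{7456}{8299} + \frac{1044}{35} = \frac{8403196}{290465}$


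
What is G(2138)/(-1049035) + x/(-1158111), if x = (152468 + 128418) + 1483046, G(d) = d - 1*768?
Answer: -370402603538/242979794577 ≈ -1.5244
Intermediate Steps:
G(d) = -768 + d (G(d) = d - 768 = -768 + d)
x = 1763932 (x = 280886 + 1483046 = 1763932)
G(2138)/(-1049035) + x/(-1158111) = (-768 + 2138)/(-1049035) + 1763932/(-1158111) = 1370*(-1/1049035) + 1763932*(-1/1158111) = -274/209807 - 1763932/1158111 = -370402603538/242979794577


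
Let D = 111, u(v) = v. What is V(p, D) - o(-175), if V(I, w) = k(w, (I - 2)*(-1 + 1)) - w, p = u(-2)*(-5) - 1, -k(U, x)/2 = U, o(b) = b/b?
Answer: -334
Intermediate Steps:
o(b) = 1
k(U, x) = -2*U
p = 9 (p = -2*(-5) - 1 = 10 - 1 = 9)
V(I, w) = -3*w (V(I, w) = -2*w - w = -3*w)
V(p, D) - o(-175) = -3*111 - 1*1 = -333 - 1 = -334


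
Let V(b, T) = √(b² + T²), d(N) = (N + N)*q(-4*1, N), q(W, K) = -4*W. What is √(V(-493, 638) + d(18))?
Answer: √(576 + 29*√773) ≈ 37.179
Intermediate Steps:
d(N) = 32*N (d(N) = (N + N)*(-(-16)) = (2*N)*(-4*(-4)) = (2*N)*16 = 32*N)
V(b, T) = √(T² + b²)
√(V(-493, 638) + d(18)) = √(√(638² + (-493)²) + 32*18) = √(√(407044 + 243049) + 576) = √(√650093 + 576) = √(29*√773 + 576) = √(576 + 29*√773)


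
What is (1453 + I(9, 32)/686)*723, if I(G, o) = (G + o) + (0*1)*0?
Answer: 720685677/686 ≈ 1.0506e+6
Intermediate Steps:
I(G, o) = G + o (I(G, o) = (G + o) + 0*0 = (G + o) + 0 = G + o)
(1453 + I(9, 32)/686)*723 = (1453 + (9 + 32)/686)*723 = (1453 + 41*(1/686))*723 = (1453 + 41/686)*723 = (996799/686)*723 = 720685677/686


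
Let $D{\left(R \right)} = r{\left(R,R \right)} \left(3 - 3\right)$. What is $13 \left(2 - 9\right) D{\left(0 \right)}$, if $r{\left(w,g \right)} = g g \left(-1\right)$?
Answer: $0$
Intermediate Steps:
$r{\left(w,g \right)} = - g^{2}$ ($r{\left(w,g \right)} = g^{2} \left(-1\right) = - g^{2}$)
$D{\left(R \right)} = 0$ ($D{\left(R \right)} = - R^{2} \left(3 - 3\right) = - R^{2} \cdot 0 = 0$)
$13 \left(2 - 9\right) D{\left(0 \right)} = 13 \left(2 - 9\right) 0 = 13 \left(-7\right) 0 = \left(-91\right) 0 = 0$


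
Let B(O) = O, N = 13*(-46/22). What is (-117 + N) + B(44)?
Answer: -1102/11 ≈ -100.18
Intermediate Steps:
N = -299/11 (N = 13*(-46*1/22) = 13*(-23/11) = -299/11 ≈ -27.182)
(-117 + N) + B(44) = (-117 - 299/11) + 44 = -1586/11 + 44 = -1102/11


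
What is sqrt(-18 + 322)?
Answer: 4*sqrt(19) ≈ 17.436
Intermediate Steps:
sqrt(-18 + 322) = sqrt(304) = 4*sqrt(19)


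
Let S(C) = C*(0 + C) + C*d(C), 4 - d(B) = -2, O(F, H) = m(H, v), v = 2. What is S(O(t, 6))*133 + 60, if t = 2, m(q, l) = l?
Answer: 2188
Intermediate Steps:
O(F, H) = 2
d(B) = 6 (d(B) = 4 - 1*(-2) = 4 + 2 = 6)
S(C) = C² + 6*C (S(C) = C*(0 + C) + C*6 = C*C + 6*C = C² + 6*C)
S(O(t, 6))*133 + 60 = (2*(6 + 2))*133 + 60 = (2*8)*133 + 60 = 16*133 + 60 = 2128 + 60 = 2188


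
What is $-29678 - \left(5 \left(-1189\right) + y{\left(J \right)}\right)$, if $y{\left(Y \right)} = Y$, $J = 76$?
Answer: $-23809$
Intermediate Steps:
$-29678 - \left(5 \left(-1189\right) + y{\left(J \right)}\right) = -29678 - \left(5 \left(-1189\right) + 76\right) = -29678 - \left(-5945 + 76\right) = -29678 - -5869 = -29678 + 5869 = -23809$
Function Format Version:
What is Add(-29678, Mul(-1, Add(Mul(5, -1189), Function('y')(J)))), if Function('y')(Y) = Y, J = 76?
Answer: -23809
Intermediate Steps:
Add(-29678, Mul(-1, Add(Mul(5, -1189), Function('y')(J)))) = Add(-29678, Mul(-1, Add(Mul(5, -1189), 76))) = Add(-29678, Mul(-1, Add(-5945, 76))) = Add(-29678, Mul(-1, -5869)) = Add(-29678, 5869) = -23809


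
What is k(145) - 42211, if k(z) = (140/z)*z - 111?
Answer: -42182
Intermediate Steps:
k(z) = 29 (k(z) = 140 - 111 = 29)
k(145) - 42211 = 29 - 42211 = -42182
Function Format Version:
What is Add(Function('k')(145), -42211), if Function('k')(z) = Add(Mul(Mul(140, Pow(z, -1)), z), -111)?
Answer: -42182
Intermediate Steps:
Function('k')(z) = 29 (Function('k')(z) = Add(140, -111) = 29)
Add(Function('k')(145), -42211) = Add(29, -42211) = -42182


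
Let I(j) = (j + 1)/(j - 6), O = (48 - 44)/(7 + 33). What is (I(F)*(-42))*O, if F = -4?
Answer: -63/50 ≈ -1.2600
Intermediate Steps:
O = 1/10 (O = 4/40 = 4*(1/40) = 1/10 ≈ 0.10000)
I(j) = (1 + j)/(-6 + j)
(I(F)*(-42))*O = (((1 - 4)/(-6 - 4))*(-42))*(1/10) = ((-3/(-10))*(-42))*(1/10) = (-1/10*(-3)*(-42))*(1/10) = ((3/10)*(-42))*(1/10) = -63/5*1/10 = -63/50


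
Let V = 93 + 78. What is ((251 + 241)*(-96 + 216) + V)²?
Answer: 3505942521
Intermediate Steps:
V = 171
((251 + 241)*(-96 + 216) + V)² = ((251 + 241)*(-96 + 216) + 171)² = (492*120 + 171)² = (59040 + 171)² = 59211² = 3505942521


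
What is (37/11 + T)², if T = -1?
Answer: 676/121 ≈ 5.5868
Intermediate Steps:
(37/11 + T)² = (37/11 - 1)² = (26/11)² = 676/121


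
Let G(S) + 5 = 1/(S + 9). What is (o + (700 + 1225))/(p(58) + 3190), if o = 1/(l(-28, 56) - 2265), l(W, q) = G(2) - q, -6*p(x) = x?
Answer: 147753342/244106485 ≈ 0.60528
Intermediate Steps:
G(S) = -5 + 1/(9 + S) (G(S) = -5 + 1/(S + 9) = -5 + 1/(9 + S))
p(x) = -x/6
l(W, q) = -54/11 - q (l(W, q) = (-44 - 5*2)/(9 + 2) - q = (-44 - 10)/11 - q = (1/11)*(-54) - q = -54/11 - q)
o = -11/25585 (o = 1/((-54/11 - 1*56) - 2265) = 1/((-54/11 - 56) - 2265) = 1/(-670/11 - 2265) = 1/(-25585/11) = -11/25585 ≈ -0.00042994)
(o + (700 + 1225))/(p(58) + 3190) = (-11/25585 + (700 + 1225))/(-⅙*58 + 3190) = (-11/25585 + 1925)/(-29/3 + 3190) = 49251114/(25585*(9541/3)) = (49251114/25585)*(3/9541) = 147753342/244106485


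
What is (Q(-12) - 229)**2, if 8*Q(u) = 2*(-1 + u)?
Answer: 863041/16 ≈ 53940.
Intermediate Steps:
Q(u) = -1/4 + u/4 (Q(u) = (2*(-1 + u))/8 = (-2 + 2*u)/8 = -1/4 + u/4)
(Q(-12) - 229)**2 = ((-1/4 + (1/4)*(-12)) - 229)**2 = ((-1/4 - 3) - 229)**2 = (-13/4 - 229)**2 = (-929/4)**2 = 863041/16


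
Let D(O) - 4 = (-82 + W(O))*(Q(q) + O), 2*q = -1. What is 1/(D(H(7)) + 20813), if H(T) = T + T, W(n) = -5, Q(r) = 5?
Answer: 1/19164 ≈ 5.2181e-5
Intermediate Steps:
q = -½ (q = (½)*(-1) = -½ ≈ -0.50000)
H(T) = 2*T
D(O) = -431 - 87*O (D(O) = 4 + (-82 - 5)*(5 + O) = 4 - 87*(5 + O) = 4 + (-435 - 87*O) = -431 - 87*O)
1/(D(H(7)) + 20813) = 1/((-431 - 174*7) + 20813) = 1/((-431 - 87*14) + 20813) = 1/((-431 - 1218) + 20813) = 1/(-1649 + 20813) = 1/19164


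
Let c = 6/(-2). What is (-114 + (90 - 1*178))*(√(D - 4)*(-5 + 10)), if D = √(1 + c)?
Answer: -1010*√(-4 + I*√2) ≈ -351.79 - 2050.4*I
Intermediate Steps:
c = -3 (c = 6*(-½) = -3)
D = I*√2 (D = √(1 - 3) = √(-2) = I*√2 ≈ 1.4142*I)
(-114 + (90 - 1*178))*(√(D - 4)*(-5 + 10)) = (-114 + (90 - 1*178))*(√(I*√2 - 4)*(-5 + 10)) = (-114 + (90 - 178))*(√(-4 + I*√2)*5) = (-114 - 88)*(5*√(-4 + I*√2)) = -1010*√(-4 + I*√2)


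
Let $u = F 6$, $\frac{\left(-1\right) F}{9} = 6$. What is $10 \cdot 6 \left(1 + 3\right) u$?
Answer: $-77760$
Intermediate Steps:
$F = -54$ ($F = \left(-9\right) 6 = -54$)
$u = -324$ ($u = \left(-54\right) 6 = -324$)
$10 \cdot 6 \left(1 + 3\right) u = 10 \cdot 6 \left(1 + 3\right) \left(-324\right) = 10 \cdot 6 \cdot 4 \left(-324\right) = 10 \cdot 24 \left(-324\right) = 240 \left(-324\right) = -77760$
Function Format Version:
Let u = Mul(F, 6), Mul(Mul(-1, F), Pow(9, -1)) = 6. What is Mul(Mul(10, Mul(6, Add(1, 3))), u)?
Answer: -77760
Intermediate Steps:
F = -54 (F = Mul(-9, 6) = -54)
u = -324 (u = Mul(-54, 6) = -324)
Mul(Mul(10, Mul(6, Add(1, 3))), u) = Mul(Mul(10, Mul(6, Add(1, 3))), -324) = Mul(Mul(10, Mul(6, 4)), -324) = Mul(Mul(10, 24), -324) = Mul(240, -324) = -77760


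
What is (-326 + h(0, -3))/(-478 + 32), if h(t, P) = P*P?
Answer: 317/446 ≈ 0.71076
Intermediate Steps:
h(t, P) = P²
(-326 + h(0, -3))/(-478 + 32) = (-326 + (-3)²)/(-478 + 32) = (-326 + 9)/(-446) = -317*(-1/446) = 317/446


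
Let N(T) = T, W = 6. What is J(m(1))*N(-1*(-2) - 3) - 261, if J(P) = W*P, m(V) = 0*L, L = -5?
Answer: -261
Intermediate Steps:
m(V) = 0 (m(V) = 0*(-5) = 0)
J(P) = 6*P
J(m(1))*N(-1*(-2) - 3) - 261 = (6*0)*(-1*(-2) - 3) - 261 = 0*(2 - 3) - 261 = 0*(-1) - 261 = 0 - 261 = -261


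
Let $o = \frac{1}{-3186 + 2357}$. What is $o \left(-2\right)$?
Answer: $\frac{2}{829} \approx 0.0024125$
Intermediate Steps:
$o = - \frac{1}{829}$ ($o = \frac{1}{-829} = - \frac{1}{829} \approx -0.0012063$)
$o \left(-2\right) = \left(- \frac{1}{829}\right) \left(-2\right) = \frac{2}{829}$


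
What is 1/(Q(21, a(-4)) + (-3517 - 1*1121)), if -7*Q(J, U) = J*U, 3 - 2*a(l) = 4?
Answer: -2/9273 ≈ -0.00021568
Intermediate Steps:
a(l) = -1/2 (a(l) = 3/2 - 1/2*4 = 3/2 - 2 = -1/2)
Q(J, U) = -J*U/7
1/(Q(21, a(-4)) + (-3517 - 1*1121)) = 1/(-1/7*21*(-1/2) + (-3517 - 1*1121)) = 1/(3/2 + (-3517 - 1121)) = 1/(3/2 - 4638) = 1/(-9273/2) = -2/9273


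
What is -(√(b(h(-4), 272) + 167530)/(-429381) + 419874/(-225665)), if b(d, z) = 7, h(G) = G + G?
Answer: 419874/225665 + √167537/429381 ≈ 1.8616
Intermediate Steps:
h(G) = 2*G
-(√(b(h(-4), 272) + 167530)/(-429381) + 419874/(-225665)) = -(√(7 + 167530)/(-429381) + 419874/(-225665)) = -(√167537*(-1/429381) + 419874*(-1/225665)) = -(-√167537/429381 - 419874/225665) = -(-419874/225665 - √167537/429381) = 419874/225665 + √167537/429381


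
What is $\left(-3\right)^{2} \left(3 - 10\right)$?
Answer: $-63$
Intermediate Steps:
$\left(-3\right)^{2} \left(3 - 10\right) = 9 \left(-7\right) = -63$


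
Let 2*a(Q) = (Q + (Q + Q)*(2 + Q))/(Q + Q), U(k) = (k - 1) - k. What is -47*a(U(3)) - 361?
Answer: -1585/4 ≈ -396.25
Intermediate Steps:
U(k) = -1 (U(k) = (-1 + k) - k = -1)
a(Q) = (Q + 2*Q*(2 + Q))/(4*Q) (a(Q) = ((Q + (Q + Q)*(2 + Q))/(Q + Q))/2 = ((Q + (2*Q)*(2 + Q))/((2*Q)))/2 = ((Q + 2*Q*(2 + Q))*(1/(2*Q)))/2 = ((Q + 2*Q*(2 + Q))/(2*Q))/2 = (Q + 2*Q*(2 + Q))/(4*Q))
-47*a(U(3)) - 361 = -47*(5/4 + (½)*(-1)) - 361 = -47*(5/4 - ½) - 361 = -47*¾ - 361 = -141/4 - 361 = -1585/4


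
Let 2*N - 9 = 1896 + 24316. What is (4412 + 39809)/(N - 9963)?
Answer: 88442/6295 ≈ 14.050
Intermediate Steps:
N = 26221/2 (N = 9/2 + (1896 + 24316)/2 = 9/2 + (1/2)*26212 = 9/2 + 13106 = 26221/2 ≈ 13111.)
(4412 + 39809)/(N - 9963) = (4412 + 39809)/(26221/2 - 9963) = 44221/(6295/2) = 44221*(2/6295) = 88442/6295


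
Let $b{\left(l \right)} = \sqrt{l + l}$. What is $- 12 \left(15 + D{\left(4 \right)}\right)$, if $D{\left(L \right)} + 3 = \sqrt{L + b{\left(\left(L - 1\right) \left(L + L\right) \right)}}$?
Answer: $-144 - 24 \sqrt{1 + \sqrt{3}} \approx -183.67$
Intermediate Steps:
$b{\left(l \right)} = \sqrt{2} \sqrt{l}$ ($b{\left(l \right)} = \sqrt{2 l} = \sqrt{2} \sqrt{l}$)
$D{\left(L \right)} = -3 + \sqrt{L + 2 \sqrt{L \left(-1 + L\right)}}$ ($D{\left(L \right)} = -3 + \sqrt{L + \sqrt{2} \sqrt{\left(L - 1\right) \left(L + L\right)}} = -3 + \sqrt{L + \sqrt{2} \sqrt{\left(-1 + L\right) 2 L}} = -3 + \sqrt{L + \sqrt{2} \sqrt{2 L \left(-1 + L\right)}} = -3 + \sqrt{L + \sqrt{2} \sqrt{2} \sqrt{L \left(-1 + L\right)}} = -3 + \sqrt{L + 2 \sqrt{L \left(-1 + L\right)}}$)
$- 12 \left(15 + D{\left(4 \right)}\right) = - 12 \left(15 - \left(3 - \sqrt{4 + 2 \sqrt{4 \left(-1 + 4\right)}}\right)\right) = - 12 \left(15 - \left(3 - \sqrt{4 + 2 \sqrt{4 \cdot 3}}\right)\right) = - 12 \left(15 - \left(3 - \sqrt{4 + 2 \sqrt{12}}\right)\right) = - 12 \left(15 - \left(3 - \sqrt{4 + 2 \cdot 2 \sqrt{3}}\right)\right) = - 12 \left(15 - \left(3 - \sqrt{4 + 4 \sqrt{3}}\right)\right) = - 12 \left(12 + \sqrt{4 + 4 \sqrt{3}}\right) = -144 - 12 \sqrt{4 + 4 \sqrt{3}}$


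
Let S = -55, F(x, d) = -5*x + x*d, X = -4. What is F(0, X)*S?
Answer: 0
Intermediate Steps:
F(x, d) = -5*x + d*x
F(0, X)*S = (0*(-5 - 4))*(-55) = (0*(-9))*(-55) = 0*(-55) = 0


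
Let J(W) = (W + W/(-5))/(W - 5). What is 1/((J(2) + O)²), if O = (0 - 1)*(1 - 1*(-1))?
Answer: 225/1444 ≈ 0.15582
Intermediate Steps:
J(W) = 4*W/(5*(-5 + W)) (J(W) = (W + W*(-⅕))/(-5 + W) = (W - W/5)/(-5 + W) = (4*W/5)/(-5 + W) = 4*W/(5*(-5 + W)))
O = -2 (O = -(1 + 1) = -1*2 = -2)
1/((J(2) + O)²) = 1/(((⅘)*2/(-5 + 2) - 2)²) = 1/(((⅘)*2/(-3) - 2)²) = 1/(((⅘)*2*(-⅓) - 2)²) = 1/((-8/15 - 2)²) = 1/((-38/15)²) = 1/(1444/225) = 225/1444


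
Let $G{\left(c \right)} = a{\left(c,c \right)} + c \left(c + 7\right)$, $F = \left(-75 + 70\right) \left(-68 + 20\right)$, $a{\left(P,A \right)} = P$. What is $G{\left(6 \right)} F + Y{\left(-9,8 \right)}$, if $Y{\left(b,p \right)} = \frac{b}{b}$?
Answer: $20161$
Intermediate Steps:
$F = 240$ ($F = \left(-5\right) \left(-48\right) = 240$)
$Y{\left(b,p \right)} = 1$
$G{\left(c \right)} = c + c \left(7 + c\right)$ ($G{\left(c \right)} = c + c \left(c + 7\right) = c + c \left(7 + c\right)$)
$G{\left(6 \right)} F + Y{\left(-9,8 \right)} = 6 \left(8 + 6\right) 240 + 1 = 6 \cdot 14 \cdot 240 + 1 = 84 \cdot 240 + 1 = 20160 + 1 = 20161$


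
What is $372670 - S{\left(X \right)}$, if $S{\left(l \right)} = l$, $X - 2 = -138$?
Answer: $372806$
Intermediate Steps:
$X = -136$ ($X = 2 - 138 = -136$)
$372670 - S{\left(X \right)} = 372670 - -136 = 372670 + 136 = 372806$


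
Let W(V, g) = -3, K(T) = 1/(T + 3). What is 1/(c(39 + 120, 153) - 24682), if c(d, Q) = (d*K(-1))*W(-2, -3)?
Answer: -2/49841 ≈ -4.0128e-5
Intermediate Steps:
K(T) = 1/(3 + T)
c(d, Q) = -3*d/2 (c(d, Q) = (d/(3 - 1))*(-3) = (d/2)*(-3) = -3*d/2)
1/(c(39 + 120, 153) - 24682) = 1/(-3*(39 + 120)/2 - 24682) = 1/(-3/2*159 - 24682) = 1/(-477/2 - 24682) = 1/(-49841/2) = -2/49841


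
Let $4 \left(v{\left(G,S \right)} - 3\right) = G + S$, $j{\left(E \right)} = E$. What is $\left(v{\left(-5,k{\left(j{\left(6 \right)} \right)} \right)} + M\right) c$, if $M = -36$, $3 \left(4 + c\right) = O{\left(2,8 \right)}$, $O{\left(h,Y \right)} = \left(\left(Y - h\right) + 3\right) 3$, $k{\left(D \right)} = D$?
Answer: $- \frac{655}{4} \approx -163.75$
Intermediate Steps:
$O{\left(h,Y \right)} = 9 - 3 h + 3 Y$ ($O{\left(h,Y \right)} = \left(3 + Y - h\right) 3 = 9 - 3 h + 3 Y$)
$c = 5$ ($c = -4 + \frac{9 - 6 + 3 \cdot 8}{3} = -4 + \frac{9 - 6 + 24}{3} = -4 + \frac{1}{3} \cdot 27 = -4 + 9 = 5$)
$v{\left(G,S \right)} = 3 + \frac{G}{4} + \frac{S}{4}$ ($v{\left(G,S \right)} = 3 + \frac{G + S}{4} = 3 + \left(\frac{G}{4} + \frac{S}{4}\right) = 3 + \frac{G}{4} + \frac{S}{4}$)
$\left(v{\left(-5,k{\left(j{\left(6 \right)} \right)} \right)} + M\right) c = \left(\left(3 + \frac{1}{4} \left(-5\right) + \frac{1}{4} \cdot 6\right) - 36\right) 5 = \left(\left(3 - \frac{5}{4} + \frac{3}{2}\right) - 36\right) 5 = \left(\frac{13}{4} - 36\right) 5 = \left(- \frac{131}{4}\right) 5 = - \frac{655}{4}$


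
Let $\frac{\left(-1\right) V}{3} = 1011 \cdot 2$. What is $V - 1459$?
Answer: $-7525$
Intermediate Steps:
$V = -6066$ ($V = - 3 \cdot 1011 \cdot 2 = \left(-3\right) 2022 = -6066$)
$V - 1459 = -6066 - 1459 = -7525$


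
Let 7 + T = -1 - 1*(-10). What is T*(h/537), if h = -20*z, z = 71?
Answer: -2840/537 ≈ -5.2886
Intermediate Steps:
h = -1420 (h = -20*71 = -1420)
T = 2 (T = -7 + (-1 - 1*(-10)) = -7 + (-1 + 10) = -7 + 9 = 2)
T*(h/537) = 2*(-1420/537) = -2840/537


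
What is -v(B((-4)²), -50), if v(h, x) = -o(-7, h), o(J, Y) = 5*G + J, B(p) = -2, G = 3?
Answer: 8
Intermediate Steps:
o(J, Y) = 15 + J (o(J, Y) = 5*3 + J = 15 + J)
v(h, x) = -8 (v(h, x) = -(15 - 7) = -1*8 = -8)
-v(B((-4)²), -50) = -1*(-8) = 8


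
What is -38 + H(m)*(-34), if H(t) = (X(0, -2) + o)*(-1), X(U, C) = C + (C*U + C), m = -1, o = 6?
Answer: 30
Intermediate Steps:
X(U, C) = 2*C + C*U (X(U, C) = C + (C + C*U) = 2*C + C*U)
H(t) = -2 (H(t) = (-2*(2 + 0) + 6)*(-1) = (-2*2 + 6)*(-1) = (-4 + 6)*(-1) = 2*(-1) = -2)
-38 + H(m)*(-34) = -38 - 2*(-34) = -38 + 68 = 30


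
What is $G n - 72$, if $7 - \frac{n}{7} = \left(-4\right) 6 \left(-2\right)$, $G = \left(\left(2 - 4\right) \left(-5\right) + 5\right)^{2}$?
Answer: $-64647$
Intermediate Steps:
$G = 225$ ($G = \left(\left(-2\right) \left(-5\right) + 5\right)^{2} = \left(10 + 5\right)^{2} = 15^{2} = 225$)
$n = -287$ ($n = 49 - 7 \left(-4\right) 6 \left(-2\right) = 49 - 7 \left(\left(-24\right) \left(-2\right)\right) = 49 - 336 = -287$)
$G n - 72 = 225 \left(-287\right) - 72 = -64575 - 72 = -64647$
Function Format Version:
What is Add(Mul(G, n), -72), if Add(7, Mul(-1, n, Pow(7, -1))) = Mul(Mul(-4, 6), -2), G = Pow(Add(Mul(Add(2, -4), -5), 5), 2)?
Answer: -64647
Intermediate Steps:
G = 225 (G = Pow(Add(Mul(-2, -5), 5), 2) = Pow(Add(10, 5), 2) = Pow(15, 2) = 225)
n = -287 (n = Add(49, Mul(-7, Mul(Mul(-4, 6), -2))) = Add(49, Mul(-7, Mul(-24, -2))) = Add(49, Mul(-7, 48)) = Add(49, -336) = -287)
Add(Mul(G, n), -72) = Add(Mul(225, -287), -72) = Add(-64575, -72) = -64647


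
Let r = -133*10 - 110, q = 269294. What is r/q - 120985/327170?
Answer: -3305165939/8810491798 ≈ -0.37514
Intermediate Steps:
r = -1440 (r = -1330 - 110 = -1440)
r/q - 120985/327170 = -1440/269294 - 120985/327170 = -1440*1/269294 - 120985*1/327170 = -720/134647 - 24197/65434 = -3305165939/8810491798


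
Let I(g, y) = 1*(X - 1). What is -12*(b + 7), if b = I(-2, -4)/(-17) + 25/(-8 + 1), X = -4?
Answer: -5316/119 ≈ -44.672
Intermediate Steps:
I(g, y) = -5 (I(g, y) = 1*(-4 - 1) = 1*(-5) = -5)
b = -390/119 (b = -5/(-17) + 25/(-8 + 1) = -5*(-1/17) + 25/(-7) = 5/17 + 25*(-⅐) = 5/17 - 25/7 = -390/119 ≈ -3.2773)
-12*(b + 7) = -12*(-390/119 + 7) = -12*443/119 = -5316/119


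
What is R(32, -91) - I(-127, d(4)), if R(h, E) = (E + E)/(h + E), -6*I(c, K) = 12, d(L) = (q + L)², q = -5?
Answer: 300/59 ≈ 5.0847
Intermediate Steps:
d(L) = (-5 + L)²
I(c, K) = -2 (I(c, K) = -⅙*12 = -2)
R(h, E) = 2*E/(E + h) (R(h, E) = (2*E)/(E + h) = 2*E/(E + h))
R(32, -91) - I(-127, d(4)) = 2*(-91)/(-91 + 32) - 1*(-2) = 2*(-91)/(-59) + 2 = 2*(-91)*(-1/59) + 2 = 182/59 + 2 = 300/59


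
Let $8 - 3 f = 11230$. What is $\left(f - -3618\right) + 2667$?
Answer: $\frac{7633}{3} \approx 2544.3$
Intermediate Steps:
$f = - \frac{11222}{3}$ ($f = \frac{8}{3} - \frac{11230}{3} = - \frac{11222}{3} \approx -3740.7$)
$\left(f - -3618\right) + 2667 = \left(- \frac{11222}{3} - -3618\right) + 2667 = \left(- \frac{11222}{3} + 3618\right) + 2667 = - \frac{368}{3} + 2667 = \frac{7633}{3}$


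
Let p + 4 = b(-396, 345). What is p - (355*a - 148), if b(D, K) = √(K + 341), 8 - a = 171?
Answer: 58009 + 7*√14 ≈ 58035.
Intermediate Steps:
a = -163 (a = 8 - 1*171 = 8 - 171 = -163)
b(D, K) = √(341 + K)
p = -4 + 7*√14 (p = -4 + √(341 + 345) = -4 + √686 = -4 + 7*√14 ≈ 22.192)
p - (355*a - 148) = (-4 + 7*√14) - (355*(-163) - 148) = (-4 + 7*√14) - (-57865 - 148) = (-4 + 7*√14) - 1*(-58013) = (-4 + 7*√14) + 58013 = 58009 + 7*√14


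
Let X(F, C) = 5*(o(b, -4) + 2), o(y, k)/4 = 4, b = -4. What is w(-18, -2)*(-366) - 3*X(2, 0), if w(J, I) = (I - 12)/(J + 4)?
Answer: -636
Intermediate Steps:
o(y, k) = 16 (o(y, k) = 4*4 = 16)
X(F, C) = 90 (X(F, C) = 5*(16 + 2) = 5*18 = 90)
w(J, I) = (-12 + I)/(4 + J)
w(-18, -2)*(-366) - 3*X(2, 0) = ((-12 - 2)/(4 - 18))*(-366) - 3*90 = (-14/(-14))*(-366) - 270 = -1/14*(-14)*(-366) - 270 = 1*(-366) - 270 = -366 - 270 = -636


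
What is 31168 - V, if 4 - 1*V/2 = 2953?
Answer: 37066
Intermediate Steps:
V = -5898 (V = 8 - 2*2953 = 8 - 5906 = -5898)
31168 - V = 31168 - 1*(-5898) = 31168 + 5898 = 37066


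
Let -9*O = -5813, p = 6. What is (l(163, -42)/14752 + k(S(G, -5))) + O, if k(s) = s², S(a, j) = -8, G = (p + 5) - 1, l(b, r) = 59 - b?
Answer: 11781199/16596 ≈ 709.88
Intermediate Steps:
O = 5813/9 (O = -⅑*(-5813) = 5813/9 ≈ 645.89)
G = 10 (G = (6 + 5) - 1 = 11 - 1 = 10)
(l(163, -42)/14752 + k(S(G, -5))) + O = ((59 - 1*163)/14752 + (-8)²) + 5813/9 = ((59 - 163)*(1/14752) + 64) + 5813/9 = (-104*1/14752 + 64) + 5813/9 = (-13/1844 + 64) + 5813/9 = 118003/1844 + 5813/9 = 11781199/16596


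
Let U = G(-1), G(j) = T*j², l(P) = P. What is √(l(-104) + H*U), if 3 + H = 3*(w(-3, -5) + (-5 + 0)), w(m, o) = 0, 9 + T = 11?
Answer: 2*I*√35 ≈ 11.832*I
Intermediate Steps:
T = 2 (T = -9 + 11 = 2)
G(j) = 2*j²
U = 2 (U = 2*(-1)² = 2*1 = 2)
H = -18 (H = -3 + 3*(0 + (-5 + 0)) = -3 + 3*(0 - 5) = -3 + 3*(-5) = -3 - 15 = -18)
√(l(-104) + H*U) = √(-104 - 18*2) = √(-104 - 36) = √(-140) = 2*I*√35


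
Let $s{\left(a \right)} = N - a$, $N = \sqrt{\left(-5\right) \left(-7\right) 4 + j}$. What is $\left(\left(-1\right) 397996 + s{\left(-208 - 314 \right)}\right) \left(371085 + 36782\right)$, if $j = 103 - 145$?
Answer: $-162116527958 + 2855069 \sqrt{2} \approx -1.6211 \cdot 10^{11}$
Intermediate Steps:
$j = -42$ ($j = 103 - 145 = -42$)
$N = 7 \sqrt{2}$ ($N = \sqrt{\left(-5\right) \left(-7\right) 4 - 42} = \sqrt{35 \cdot 4 - 42} = \sqrt{140 - 42} = \sqrt{98} = 7 \sqrt{2} \approx 9.8995$)
$s{\left(a \right)} = - a + 7 \sqrt{2}$ ($s{\left(a \right)} = 7 \sqrt{2} - a = - a + 7 \sqrt{2}$)
$\left(\left(-1\right) 397996 + s{\left(-208 - 314 \right)}\right) \left(371085 + 36782\right) = \left(\left(-1\right) 397996 + \left(- (-208 - 314) + 7 \sqrt{2}\right)\right) \left(371085 + 36782\right) = \left(-397996 + \left(\left(-1\right) \left(-522\right) + 7 \sqrt{2}\right)\right) 407867 = \left(-397996 + \left(522 + 7 \sqrt{2}\right)\right) 407867 = \left(-397474 + 7 \sqrt{2}\right) 407867 = -162116527958 + 2855069 \sqrt{2}$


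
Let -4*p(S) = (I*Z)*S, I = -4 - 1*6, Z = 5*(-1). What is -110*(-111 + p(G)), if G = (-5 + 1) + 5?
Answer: 13585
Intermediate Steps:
Z = -5
G = 1 (G = -4 + 5 = 1)
I = -10 (I = -4 - 6 = -10)
p(S) = -25*S/2 (p(S) = -(-10*(-5))*S/4 = -25*S/2)
-110*(-111 + p(G)) = -110*(-111 - 25/2*1) = -110*(-111 - 25/2) = -110*(-247/2) = 13585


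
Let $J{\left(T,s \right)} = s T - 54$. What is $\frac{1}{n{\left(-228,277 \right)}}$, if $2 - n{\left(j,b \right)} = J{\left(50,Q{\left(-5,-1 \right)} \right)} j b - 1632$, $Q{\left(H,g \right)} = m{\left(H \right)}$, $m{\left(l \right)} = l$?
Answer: $- \frac{1}{19197790} \approx -5.2089 \cdot 10^{-8}$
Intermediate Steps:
$Q{\left(H,g \right)} = H$
$J{\left(T,s \right)} = -54 + T s$ ($J{\left(T,s \right)} = T s - 54 = -54 + T s$)
$n{\left(j,b \right)} = 1634 + 304 b j$ ($n{\left(j,b \right)} = 2 - \left(\left(-54 + 50 \left(-5\right)\right) j b - 1632\right) = 2 - \left(\left(-54 - 250\right) j b - 1632\right) = 2 - \left(- 304 j b - 1632\right) = 2 - \left(- 304 b j - 1632\right) = 2 - \left(-1632 - 304 b j\right) = 2 + \left(1632 + 304 b j\right) = 1634 + 304 b j$)
$\frac{1}{n{\left(-228,277 \right)}} = \frac{1}{1634 + 304 \cdot 277 \left(-228\right)} = \frac{1}{1634 - 19199424} = \frac{1}{-19197790} = - \frac{1}{19197790}$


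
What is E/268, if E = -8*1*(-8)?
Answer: 16/67 ≈ 0.23881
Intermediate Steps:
E = 64 (E = -8*(-8) = 64)
E/268 = 64/268 = 64*(1/268) = 16/67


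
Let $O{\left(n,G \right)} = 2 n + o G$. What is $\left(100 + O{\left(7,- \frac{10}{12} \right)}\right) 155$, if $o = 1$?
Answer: $\frac{105245}{6} \approx 17541.0$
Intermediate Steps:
$O{\left(n,G \right)} = G + 2 n$ ($O{\left(n,G \right)} = 2 n + 1 G = 2 n + G = G + 2 n$)
$\left(100 + O{\left(7,- \frac{10}{12} \right)}\right) 155 = \left(100 + \left(- \frac{10}{12} + 2 \cdot 7\right)\right) 155 = \left(100 + \left(\left(-10\right) \frac{1}{12} + 14\right)\right) 155 = \left(100 + \left(- \frac{5}{6} + 14\right)\right) 155 = \left(100 + \frac{79}{6}\right) 155 = \frac{679}{6} \cdot 155 = \frac{105245}{6}$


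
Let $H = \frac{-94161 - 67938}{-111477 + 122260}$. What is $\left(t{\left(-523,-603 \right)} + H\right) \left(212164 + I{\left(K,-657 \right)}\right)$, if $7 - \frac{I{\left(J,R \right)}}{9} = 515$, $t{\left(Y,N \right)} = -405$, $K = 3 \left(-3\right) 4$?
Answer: $- \frac{940228592688}{10783} \approx -8.7195 \cdot 10^{7}$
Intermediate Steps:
$K = -36$ ($K = \left(-9\right) 4 = -36$)
$I{\left(J,R \right)} = -4572$ ($I{\left(J,R \right)} = 63 - 4635 = -4572$)
$H = - \frac{162099}{10783} \approx -15.033$
$\left(t{\left(-523,-603 \right)} + H\right) \left(212164 + I{\left(K,-657 \right)}\right) = \left(-405 - \frac{162099}{10783}\right) \left(212164 - 4572\right) = \left(- \frac{4529214}{10783}\right) 207592 = - \frac{940228592688}{10783}$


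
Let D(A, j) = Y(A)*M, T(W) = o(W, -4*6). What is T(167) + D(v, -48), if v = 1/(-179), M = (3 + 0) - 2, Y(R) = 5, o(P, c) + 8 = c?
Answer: -27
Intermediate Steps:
o(P, c) = -8 + c
M = 1 (M = 3 - 2 = 1)
v = -1/179 ≈ -0.0055866
T(W) = -32 (T(W) = -8 - 4*6 = -8 - 24 = -32)
D(A, j) = 5 (D(A, j) = 5*1 = 5)
T(167) + D(v, -48) = -32 + 5 = -27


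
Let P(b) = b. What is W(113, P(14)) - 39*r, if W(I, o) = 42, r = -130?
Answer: 5112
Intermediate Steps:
W(113, P(14)) - 39*r = 42 - 39*(-130) = 42 + 5070 = 5112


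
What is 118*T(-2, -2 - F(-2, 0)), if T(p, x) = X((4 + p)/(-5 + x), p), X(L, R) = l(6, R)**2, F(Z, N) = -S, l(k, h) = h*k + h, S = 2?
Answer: 23128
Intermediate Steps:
l(k, h) = h + h*k
F(Z, N) = -2 (F(Z, N) = -1*2 = -2)
X(L, R) = 49*R**2 (X(L, R) = (R*(1 + 6))**2 = (R*7)**2 = (7*R)**2 = 49*R**2)
T(p, x) = 49*p**2
118*T(-2, -2 - F(-2, 0)) = 118*(49*(-2)**2) = 118*(49*4) = 118*196 = 23128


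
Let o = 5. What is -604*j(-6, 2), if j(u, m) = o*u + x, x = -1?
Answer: 18724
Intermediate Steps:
j(u, m) = -1 + 5*u (j(u, m) = 5*u - 1 = -1 + 5*u)
-604*j(-6, 2) = -604*(-1 + 5*(-6)) = -604*(-1 - 30) = -604*(-31) = 18724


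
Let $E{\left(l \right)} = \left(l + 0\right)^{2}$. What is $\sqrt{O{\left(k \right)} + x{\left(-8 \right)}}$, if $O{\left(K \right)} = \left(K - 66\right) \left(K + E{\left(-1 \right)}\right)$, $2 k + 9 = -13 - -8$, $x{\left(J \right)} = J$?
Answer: $\sqrt{430} \approx 20.736$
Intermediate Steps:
$E{\left(l \right)} = l^{2}$
$k = -7$ ($k = - \frac{9}{2} + \frac{-13 - -8}{2} = - \frac{9}{2} + \frac{-13 + 8}{2} = - \frac{9}{2} + \frac{1}{2} \left(-5\right) = - \frac{9}{2} - \frac{5}{2} = -7$)
$O{\left(K \right)} = \left(1 + K\right) \left(-66 + K\right)$ ($O{\left(K \right)} = \left(K - 66\right) \left(K + \left(-1\right)^{2}\right) = \left(-66 + K\right) \left(K + 1\right) = \left(-66 + K\right) \left(1 + K\right) = \left(1 + K\right) \left(-66 + K\right)$)
$\sqrt{O{\left(k \right)} + x{\left(-8 \right)}} = \sqrt{\left(-66 + \left(-7\right)^{2} - -455\right) - 8} = \sqrt{\left(-66 + 49 + 455\right) - 8} = \sqrt{438 - 8} = \sqrt{430}$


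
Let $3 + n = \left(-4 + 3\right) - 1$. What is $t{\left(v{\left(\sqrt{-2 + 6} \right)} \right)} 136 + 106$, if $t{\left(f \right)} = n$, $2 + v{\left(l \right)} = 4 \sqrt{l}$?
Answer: $-574$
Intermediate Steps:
$v{\left(l \right)} = -2 + 4 \sqrt{l}$
$n = -5$ ($n = -3 + \left(\left(-4 + 3\right) - 1\right) = -3 - 2 = -5$)
$t{\left(f \right)} = -5$
$t{\left(v{\left(\sqrt{-2 + 6} \right)} \right)} 136 + 106 = \left(-5\right) 136 + 106 = -680 + 106 = -574$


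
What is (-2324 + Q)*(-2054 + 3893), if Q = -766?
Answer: -5682510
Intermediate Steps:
(-2324 + Q)*(-2054 + 3893) = (-2324 - 766)*(-2054 + 3893) = -3090*1839 = -5682510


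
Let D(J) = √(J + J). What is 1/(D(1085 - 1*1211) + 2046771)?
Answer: 227419/465474614077 - 2*I*√7/1396423842231 ≈ 4.8857e-7 - 3.7893e-12*I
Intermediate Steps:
D(J) = √2*√J (D(J) = √(2*J) = √2*√J)
1/(D(1085 - 1*1211) + 2046771) = 1/(√2*√(1085 - 1*1211) + 2046771) = 1/(√2*√(1085 - 1211) + 2046771) = 1/(√2*√(-126) + 2046771) = 1/(√2*(3*I*√14) + 2046771) = 1/(6*I*√7 + 2046771) = 1/(2046771 + 6*I*√7)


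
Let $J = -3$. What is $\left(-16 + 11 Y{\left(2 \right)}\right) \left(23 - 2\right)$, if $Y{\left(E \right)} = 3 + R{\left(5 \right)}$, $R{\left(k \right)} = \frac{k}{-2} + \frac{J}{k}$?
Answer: $- \frac{3591}{10} \approx -359.1$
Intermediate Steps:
$R{\left(k \right)} = - \frac{3}{k} - \frac{k}{2}$ ($R{\left(k \right)} = \frac{k}{-2} - \frac{3}{k} = k \left(- \frac{1}{2}\right) - \frac{3}{k} = - \frac{k}{2} - \frac{3}{k} = - \frac{3}{k} - \frac{k}{2}$)
$Y{\left(E \right)} = - \frac{1}{10}$ ($Y{\left(E \right)} = 3 - \left(\frac{5}{2} + \frac{3}{5}\right) = 3 - \frac{31}{10} = - \frac{1}{10}$)
$\left(-16 + 11 Y{\left(2 \right)}\right) \left(23 - 2\right) = \left(-16 + 11 \left(- \frac{1}{10}\right)\right) \left(23 - 2\right) = \left(-16 - \frac{11}{10}\right) \left(23 - 2\right) = \left(- \frac{171}{10}\right) 21 = - \frac{3591}{10}$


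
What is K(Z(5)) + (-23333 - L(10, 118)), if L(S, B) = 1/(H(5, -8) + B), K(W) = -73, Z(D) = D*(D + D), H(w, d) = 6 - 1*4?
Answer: -2808721/120 ≈ -23406.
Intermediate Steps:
H(w, d) = 2 (H(w, d) = 6 - 4 = 2)
Z(D) = 2*D² (Z(D) = D*(2*D) = 2*D²)
L(S, B) = 1/(2 + B)
K(Z(5)) + (-23333 - L(10, 118)) = -73 + (-23333 - 1/(2 + 118)) = -73 + (-23333 - 1/120) = -73 - 2799961/120 = -2808721/120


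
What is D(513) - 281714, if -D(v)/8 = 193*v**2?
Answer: -406614650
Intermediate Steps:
D(v) = -1544*v**2
D(513) - 281714 = -1544*513**2 - 281714 = -1544*263169 - 281714 = -406332936 - 281714 = -406614650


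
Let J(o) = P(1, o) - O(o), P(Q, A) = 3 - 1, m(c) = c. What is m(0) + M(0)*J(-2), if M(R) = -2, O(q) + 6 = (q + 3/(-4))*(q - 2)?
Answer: 6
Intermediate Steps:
O(q) = -6 + (-2 + q)*(-¾ + q) (O(q) = -6 + (q + 3/(-4))*(q - 2) = -6 + (q + 3*(-¼))*(-2 + q) = -6 + (q - ¾)*(-2 + q) = -6 + (-¾ + q)*(-2 + q) = -6 + (-2 + q)*(-¾ + q))
P(Q, A) = 2
J(o) = 13/2 - o² + 11*o/4 (J(o) = 2 - (-9/2 + o² - 11*o/4) = 2 + (9/2 - o² + 11*o/4) = 13/2 - o² + 11*o/4)
m(0) + M(0)*J(-2) = 0 - 2*(13/2 - 1*(-2)² + (11/4)*(-2)) = 0 - 2*(13/2 - 1*4 - 11/2) = 0 - 2*(13/2 - 4 - 11/2) = 0 - 2*(-3) = 0 + 6 = 6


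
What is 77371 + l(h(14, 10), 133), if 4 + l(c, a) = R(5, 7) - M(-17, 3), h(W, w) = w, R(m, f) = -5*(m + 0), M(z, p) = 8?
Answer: 77334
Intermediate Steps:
R(m, f) = -5*m
l(c, a) = -37 (l(c, a) = -4 + (-5*5 - 1*8) = -4 + (-25 - 8) = -4 - 33 = -37)
77371 + l(h(14, 10), 133) = 77371 - 37 = 77334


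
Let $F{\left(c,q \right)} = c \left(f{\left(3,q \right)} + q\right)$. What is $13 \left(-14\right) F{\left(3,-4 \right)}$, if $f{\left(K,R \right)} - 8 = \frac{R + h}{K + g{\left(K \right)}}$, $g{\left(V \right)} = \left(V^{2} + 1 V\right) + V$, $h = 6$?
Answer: $- \frac{6734}{3} \approx -2244.7$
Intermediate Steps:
$g{\left(V \right)} = V^{2} + 2 V$ ($g{\left(V \right)} = \left(V^{2} + V\right) + V = \left(V + V^{2}\right) + V = V^{2} + 2 V$)
$f{\left(K,R \right)} = 8 + \frac{6 + R}{K + K \left(2 + K\right)}$ ($f{\left(K,R \right)} = 8 + \frac{R + 6}{K + K \left(2 + K\right)} = 8 + \frac{6 + R}{K + K \left(2 + K\right)}$)
$F{\left(c,q \right)} = c \left(\frac{25}{3} + \frac{19 q}{18}\right)$ ($F{\left(c,q \right)} = c \left(\frac{6 + q + 8 \cdot 3^{2} + 24 \cdot 3}{3 \left(3 + 3\right)} + q\right) = c \left(\frac{6 + q + 8 \cdot 9 + 72}{3 \cdot 6} + q\right) = c \left(\frac{1}{3} \cdot \frac{1}{6} \left(6 + q + 72 + 72\right) + q\right) = c \left(\frac{1}{3} \cdot \frac{1}{6} \left(150 + q\right) + q\right) = c \left(\left(\frac{25}{3} + \frac{q}{18}\right) + q\right) = c \left(\frac{25}{3} + \frac{19 q}{18}\right)$)
$13 \left(-14\right) F{\left(3,-4 \right)} = 13 \left(-14\right) \frac{1}{18} \cdot 3 \left(150 + 19 \left(-4\right)\right) = - 182 \cdot \frac{1}{18} \cdot 3 \left(150 - 76\right) = - 182 \cdot \frac{1}{18} \cdot 3 \cdot 74 = \left(-182\right) \frac{37}{3} = - \frac{6734}{3}$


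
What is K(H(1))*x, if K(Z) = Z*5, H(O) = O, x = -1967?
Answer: -9835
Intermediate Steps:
K(Z) = 5*Z
K(H(1))*x = (5*1)*(-1967) = 5*(-1967) = -9835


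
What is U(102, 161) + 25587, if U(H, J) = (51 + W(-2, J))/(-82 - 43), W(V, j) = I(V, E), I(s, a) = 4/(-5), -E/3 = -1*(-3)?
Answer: 15991624/625 ≈ 25587.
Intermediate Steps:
E = -9 (E = -(-3)*(-3) = -3*3 = -9)
I(s, a) = -⅘ (I(s, a) = 4*(-⅕) = -⅘)
W(V, j) = -⅘
U(H, J) = -251/625 (U(H, J) = (51 - ⅘)/(-82 - 43) = (251/5)/(-125) = (251/5)*(-1/125) = -251/625)
U(102, 161) + 25587 = -251/625 + 25587 = 15991624/625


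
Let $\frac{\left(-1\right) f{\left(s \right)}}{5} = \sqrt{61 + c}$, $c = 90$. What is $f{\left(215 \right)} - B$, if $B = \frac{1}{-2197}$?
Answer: $\frac{1}{2197} - 5 \sqrt{151} \approx -61.441$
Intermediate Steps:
$f{\left(s \right)} = - 5 \sqrt{151}$ ($f{\left(s \right)} = - 5 \sqrt{61 + 90} = - 5 \sqrt{151}$)
$B = - \frac{1}{2197} \approx -0.00045517$
$f{\left(215 \right)} - B = - 5 \sqrt{151} - - \frac{1}{2197} = - 5 \sqrt{151} + \frac{1}{2197} = \frac{1}{2197} - 5 \sqrt{151}$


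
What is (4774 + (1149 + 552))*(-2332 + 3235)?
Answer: 5846925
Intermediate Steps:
(4774 + (1149 + 552))*(-2332 + 3235) = (4774 + 1701)*903 = 6475*903 = 5846925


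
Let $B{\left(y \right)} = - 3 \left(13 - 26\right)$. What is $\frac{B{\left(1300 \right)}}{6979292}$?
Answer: $\frac{39}{6979292} \approx 5.588 \cdot 10^{-6}$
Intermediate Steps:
$B{\left(y \right)} = 39$ ($B{\left(y \right)} = \left(-3\right) \left(-13\right) = 39$)
$\frac{B{\left(1300 \right)}}{6979292} = \frac{39}{6979292}$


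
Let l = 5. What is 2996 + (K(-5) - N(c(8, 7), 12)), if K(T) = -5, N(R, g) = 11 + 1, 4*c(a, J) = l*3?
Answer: 2979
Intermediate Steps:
c(a, J) = 15/4 (c(a, J) = (5*3)/4 = (1/4)*15 = 15/4)
N(R, g) = 12
2996 + (K(-5) - N(c(8, 7), 12)) = 2996 + (-5 - 1*12) = 2996 + (-5 - 12) = 2996 - 17 = 2979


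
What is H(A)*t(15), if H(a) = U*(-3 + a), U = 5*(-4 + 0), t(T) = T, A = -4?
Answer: 2100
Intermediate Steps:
U = -20 (U = 5*(-4) = -20)
H(a) = 60 - 20*a (H(a) = -20*(-3 + a) = 60 - 20*a)
H(A)*t(15) = (60 - 20*(-4))*15 = (60 + 80)*15 = 140*15 = 2100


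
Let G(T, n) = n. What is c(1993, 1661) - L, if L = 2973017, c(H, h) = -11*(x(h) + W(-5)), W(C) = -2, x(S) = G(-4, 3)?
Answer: -2973028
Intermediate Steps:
x(S) = 3
c(H, h) = -11 (c(H, h) = -11*(3 - 2) = -11*1 = -11)
c(1993, 1661) - L = -11 - 1*2973017 = -11 - 2973017 = -2973028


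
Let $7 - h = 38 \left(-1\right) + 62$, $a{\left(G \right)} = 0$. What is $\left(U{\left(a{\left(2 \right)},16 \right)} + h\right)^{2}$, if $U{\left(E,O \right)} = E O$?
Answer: $289$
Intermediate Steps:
$h = -17$ ($h = 7 - \left(38 \left(-1\right) + 62\right) = 7 - \left(-38 + 62\right) = 7 - 24 = -17$)
$\left(U{\left(a{\left(2 \right)},16 \right)} + h\right)^{2} = \left(0 \cdot 16 - 17\right)^{2} = \left(0 - 17\right)^{2} = \left(-17\right)^{2} = 289$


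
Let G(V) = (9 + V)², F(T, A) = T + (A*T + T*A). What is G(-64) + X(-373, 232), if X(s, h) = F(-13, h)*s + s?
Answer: 2257437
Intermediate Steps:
F(T, A) = T + 2*A*T (F(T, A) = T + (A*T + A*T) = T + 2*A*T)
X(s, h) = s + s*(-13 - 26*h) (X(s, h) = (-13*(1 + 2*h))*s + s = (-13 - 26*h)*s + s = s*(-13 - 26*h) + s = s + s*(-13 - 26*h))
G(-64) + X(-373, 232) = (9 - 64)² - 2*(-373)*(6 + 13*232) = (-55)² - 2*(-373)*(6 + 3016) = 3025 - 2*(-373)*3022 = 3025 + 2254412 = 2257437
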